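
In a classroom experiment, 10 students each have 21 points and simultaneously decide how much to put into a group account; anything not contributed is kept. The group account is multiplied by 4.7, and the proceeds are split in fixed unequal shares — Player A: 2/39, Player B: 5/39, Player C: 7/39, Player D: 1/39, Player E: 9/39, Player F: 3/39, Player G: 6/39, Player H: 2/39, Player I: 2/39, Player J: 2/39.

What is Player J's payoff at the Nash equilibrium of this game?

Player j's private return per contributed unit is 4.7 × (j's share). Contributing is weakly dominant for j when that share is at least 1/4.7 = 0.2128, and contributing 0 is dominant otherwise.
Player E alone (share 9/39) is above the threshold, contributing 21; the remaining 9 contribute 0. Total contributed: 21.
Player J keeps 21 and receives 4.7 × 21 × 2/39 = 5.06 from the group account, for a payoff of 26.06.

26.06 points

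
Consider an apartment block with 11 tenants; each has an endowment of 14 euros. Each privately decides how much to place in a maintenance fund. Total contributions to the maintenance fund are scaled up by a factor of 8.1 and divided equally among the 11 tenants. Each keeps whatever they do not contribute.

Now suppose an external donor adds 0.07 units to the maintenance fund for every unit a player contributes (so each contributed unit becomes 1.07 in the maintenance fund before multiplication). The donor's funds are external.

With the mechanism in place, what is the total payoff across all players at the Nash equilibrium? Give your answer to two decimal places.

With the mechanism, a contributed unit returns 8.1 × 1.07 / 11 = 0.7879 per unit of net cost — still below 1 — so contributing 0 remains dominant for every player.
At the Nash equilibrium no one contributes; group total payoff = 11 × 14 = 154.

154.00 euros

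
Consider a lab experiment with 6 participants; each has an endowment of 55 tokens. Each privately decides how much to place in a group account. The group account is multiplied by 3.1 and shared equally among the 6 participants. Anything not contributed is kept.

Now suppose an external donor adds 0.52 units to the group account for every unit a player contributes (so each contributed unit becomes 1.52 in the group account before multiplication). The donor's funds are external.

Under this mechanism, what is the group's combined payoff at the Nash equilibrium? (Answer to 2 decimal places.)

330.00 tokens

The effective private return is 3.1 × 1.52 / 6 = 0.7853, which is still under 1, so the mechanism doesn't change anyone's dominant strategy: zero contribution.
At the Nash equilibrium no one contributes; group total payoff = 6 × 55 = 330.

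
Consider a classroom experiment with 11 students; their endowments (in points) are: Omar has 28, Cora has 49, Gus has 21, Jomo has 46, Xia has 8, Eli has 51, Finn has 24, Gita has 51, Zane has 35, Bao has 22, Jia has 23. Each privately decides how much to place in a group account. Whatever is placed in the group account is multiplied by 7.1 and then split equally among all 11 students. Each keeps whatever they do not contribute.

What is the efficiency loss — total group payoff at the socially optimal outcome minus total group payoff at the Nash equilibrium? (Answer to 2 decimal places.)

The private return per contributed unit is 7.1/11 = 0.6455 < 1 for every player regardless of endowment, so the Nash equilibrium is zero contribution and the group total is Σ E_j = 28 + 49 + 21 + 46 + 8 + 51 + 24 + 51 + 35 + 22 + 23 = 358.
Each contributed unit returns 7.100 to the group, so the social optimum is full contribution by everyone: group total = 7.100 × 358 = 2541.80.
Efficiency loss = (7.100 − 1) × 358 = 2183.80.

2183.80 points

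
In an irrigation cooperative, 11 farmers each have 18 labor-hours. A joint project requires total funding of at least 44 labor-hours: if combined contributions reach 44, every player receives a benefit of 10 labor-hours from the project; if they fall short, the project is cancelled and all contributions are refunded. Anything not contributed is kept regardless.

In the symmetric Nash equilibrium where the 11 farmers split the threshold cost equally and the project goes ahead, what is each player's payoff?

24 labor-hours

Equal share of the threshold: 44/11 = 4.
At this profile no one gains by cutting their contribution: any cut drops the total below 44, the project is cancelled, contributions are refunded, and the deviator ends with 18, which is less than 18 − 4 + 10 = 24. Contributing more than 4 just wastes the excess. So contributing exactly 4 is a best response.
Each player's payoff: 18 − 4 + 10 = 24.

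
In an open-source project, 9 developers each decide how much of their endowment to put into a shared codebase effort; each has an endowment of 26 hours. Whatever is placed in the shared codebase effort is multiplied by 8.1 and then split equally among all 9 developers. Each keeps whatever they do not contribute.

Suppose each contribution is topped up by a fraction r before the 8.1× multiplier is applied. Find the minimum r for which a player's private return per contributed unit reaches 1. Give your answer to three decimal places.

0.111

With matching at rate r, one contributed unit becomes (1 + r) in the shared codebase effort and returns 8.1 × (1 + r) / 9 to the contributor.
Setting this equal to 1: 1 + r = 9/8.1 = 1.1111.
So the minimum matching rate is r = 1.1111 − 1 = 0.111.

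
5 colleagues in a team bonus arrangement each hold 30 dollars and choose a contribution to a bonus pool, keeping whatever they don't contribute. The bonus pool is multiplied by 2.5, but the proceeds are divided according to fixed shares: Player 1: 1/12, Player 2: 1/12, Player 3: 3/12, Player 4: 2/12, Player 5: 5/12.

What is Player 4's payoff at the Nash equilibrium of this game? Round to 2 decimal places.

42.50 dollars

Player j's private return per contributed unit is 2.5 × (j's share). Contributing is weakly dominant for j when that share is at least 1/2.5 = 0.4000, and contributing 0 is dominant otherwise.
Only Player 5 (5/12) clears that bar, contributing 30; the remaining 4 contribute 0. Total contributed: 30.
Player 4 keeps 30 and receives 2.5 × 30 × 2/12 = 12.50 from the bonus pool, for a payoff of 42.50.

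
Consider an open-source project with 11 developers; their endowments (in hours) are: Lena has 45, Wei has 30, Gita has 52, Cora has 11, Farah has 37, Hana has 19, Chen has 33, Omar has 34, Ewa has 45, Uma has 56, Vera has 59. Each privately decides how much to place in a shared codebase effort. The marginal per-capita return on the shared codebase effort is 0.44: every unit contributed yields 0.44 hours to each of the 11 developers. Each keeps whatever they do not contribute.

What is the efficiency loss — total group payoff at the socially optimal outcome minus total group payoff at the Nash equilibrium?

The private return per contributed unit is 0.44 < 1 for everyone, so the Nash equilibrium is zero contribution and the group total is Σ E_j = 45 + 30 + 52 + 11 + 37 + 19 + 33 + 34 + 45 + 56 + 59 = 421.
Each contributed unit returns 4.840 to the group, so the social optimum is full contribution by everyone: group total = 4.840 × 421 = 2037.64.
Efficiency loss = (4.840 − 1) × 421 = 1616.64.

1616.64 hours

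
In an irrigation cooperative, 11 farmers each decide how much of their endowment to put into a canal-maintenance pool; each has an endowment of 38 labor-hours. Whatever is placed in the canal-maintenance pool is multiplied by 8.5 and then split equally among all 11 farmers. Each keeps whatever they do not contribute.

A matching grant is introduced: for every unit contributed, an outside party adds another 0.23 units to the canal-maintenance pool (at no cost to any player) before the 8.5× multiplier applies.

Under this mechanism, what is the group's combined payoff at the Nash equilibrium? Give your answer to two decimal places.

418.00 labor-hours

Even with the mechanism, each unit contributed returns only 8.5 × 1.23 / 11 = 0.9505 per unit of net cost, so contributing nothing is still dominant.
Everyone keeps their endowment and the group total is 11 × 38 = 418.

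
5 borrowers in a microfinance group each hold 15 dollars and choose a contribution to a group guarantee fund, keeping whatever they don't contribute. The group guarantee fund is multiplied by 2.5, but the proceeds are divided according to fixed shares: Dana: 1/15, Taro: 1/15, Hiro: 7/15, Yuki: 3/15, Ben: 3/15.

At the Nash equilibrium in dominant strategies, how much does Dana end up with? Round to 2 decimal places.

Each unit j contributes comes back to j as 2.5 × (j's share), so j prefers to contribute only if that share exceeds 1/2.5 = 0.4000; otherwise keeping the unit dominates.
The only share above 0.4000 is Hiro's 7/15, contributing 15; the remaining 4 contribute 0. Total contributed: 15.
Dana keeps 15 and receives 2.5 × 15 × 1/15 = 2.50 from the group guarantee fund, for a payoff of 17.50.

17.50 dollars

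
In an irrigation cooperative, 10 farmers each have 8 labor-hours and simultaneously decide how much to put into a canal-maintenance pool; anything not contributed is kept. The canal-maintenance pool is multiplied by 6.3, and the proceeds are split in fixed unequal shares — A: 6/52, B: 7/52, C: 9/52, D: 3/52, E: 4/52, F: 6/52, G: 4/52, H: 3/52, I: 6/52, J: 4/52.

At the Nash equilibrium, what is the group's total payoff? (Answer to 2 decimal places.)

122.40 labor-hours

Player j's private return per contributed unit is 6.3 × (j's share). Contributing is weakly dominant for j when that share is at least 1/6.3 = 0.1587, and contributing 0 is dominant otherwise.
C alone (share 9/52) is above the threshold, contributing 8; the remaining 9 contribute 0. Total contributed: 8.
The canal-maintenance pool pays out 6.3 × 8 = 50.40 in total (split across the unequal shares, but the aggregate is all that matters for the group sum).
The 9 free-riders keep 8 each, adding 72. Group total = 72 + 50.40 = 122.40.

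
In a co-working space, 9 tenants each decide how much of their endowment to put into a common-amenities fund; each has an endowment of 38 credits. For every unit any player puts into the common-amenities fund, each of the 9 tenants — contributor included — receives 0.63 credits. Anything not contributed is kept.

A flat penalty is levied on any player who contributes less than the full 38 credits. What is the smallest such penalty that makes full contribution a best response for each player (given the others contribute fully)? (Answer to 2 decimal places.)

Given the others contribute fully, the best deviation is to contribute 0 (any partial contribution still incurs the fine and gives up units whose private return 0.63 is below 1).
Deviating from 38 to 0 saves 38 credits but forfeits the deviator's share of the drop in the common-amenities fund: 0.63 × 38 = 23.94.
So the deviation gain is 38 − 23.94 = 14.06, and the fine must be at least 14.06 credits to wipe it out.

14.06 credits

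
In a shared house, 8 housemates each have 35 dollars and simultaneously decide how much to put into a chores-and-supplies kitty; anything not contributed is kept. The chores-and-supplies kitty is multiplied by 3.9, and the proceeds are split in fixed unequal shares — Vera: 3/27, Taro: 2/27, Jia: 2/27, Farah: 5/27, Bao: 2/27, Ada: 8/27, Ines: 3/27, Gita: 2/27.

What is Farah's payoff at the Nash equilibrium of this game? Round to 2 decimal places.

A player with share s gets back 3.9·s per unit contributed, so full contribution is dominant for anyone with s > 1/3.9 = 0.2564 and zero contribution is dominant for anyone below.
Ada alone (share 8/27) is above the threshold, contributing 35; the remaining 7 contribute 0. Total contributed: 35.
Farah keeps 35 and receives 3.9 × 35 × 5/27 = 25.28 from the chores-and-supplies kitty, for a payoff of 60.28.

60.28 dollars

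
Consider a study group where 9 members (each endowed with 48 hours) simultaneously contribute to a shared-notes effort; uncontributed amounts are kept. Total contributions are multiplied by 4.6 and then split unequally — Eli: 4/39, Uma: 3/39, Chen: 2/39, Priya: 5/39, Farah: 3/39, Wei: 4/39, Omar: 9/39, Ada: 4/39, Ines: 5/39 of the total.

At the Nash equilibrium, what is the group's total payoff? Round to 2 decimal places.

Each unit j contributes comes back to j as 4.6 × (j's share), so j prefers to contribute only if that share exceeds 1/4.6 = 0.2174; otherwise keeping the unit dominates.
The only share above 0.2174 is Omar's 9/39, contributing 48; the remaining 8 contribute 0. Total contributed: 48.
The shared-notes effort pays out 4.6 × 48 = 220.80 in total (split across the unequal shares, but the aggregate is all that matters for the group sum).
The 8 free-riders keep 48 each, adding 384. Group total = 384 + 220.80 = 604.80.

604.80 hours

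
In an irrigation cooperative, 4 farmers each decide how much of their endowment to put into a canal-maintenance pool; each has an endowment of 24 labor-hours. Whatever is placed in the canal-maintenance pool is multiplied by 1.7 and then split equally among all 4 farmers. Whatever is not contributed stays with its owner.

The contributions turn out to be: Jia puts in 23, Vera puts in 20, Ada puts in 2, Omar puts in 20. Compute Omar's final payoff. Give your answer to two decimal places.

Total contributed: 23 + 20 + 2 + 20 = 65.
Each receives 1.7 × 65 / 4 = 27.63 from the canal-maintenance pool.
Omar keeps 24 − 20 = 4, so Omar's payoff is 4 + 27.63 = 31.63.

31.63 labor-hours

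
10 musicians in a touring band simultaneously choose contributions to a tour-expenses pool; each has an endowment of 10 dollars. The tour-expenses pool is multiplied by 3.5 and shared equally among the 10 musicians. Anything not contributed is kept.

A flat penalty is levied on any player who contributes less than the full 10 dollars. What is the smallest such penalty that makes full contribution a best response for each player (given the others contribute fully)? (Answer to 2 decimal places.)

6.50 dollars

Given the others contribute fully, the best deviation is to contribute 0 (any partial contribution still incurs the fine and gives up units whose private return 0.3500 is below 1).
Deviating from 10 to 0 saves 10 dollars but forfeits the deviator's share of the drop in the tour-expenses pool: 3.5/10 × 10 = 3.50.
So the deviation gain is 10 − 3.50 = 6.50, and the fine must be at least 6.50 dollars to wipe it out.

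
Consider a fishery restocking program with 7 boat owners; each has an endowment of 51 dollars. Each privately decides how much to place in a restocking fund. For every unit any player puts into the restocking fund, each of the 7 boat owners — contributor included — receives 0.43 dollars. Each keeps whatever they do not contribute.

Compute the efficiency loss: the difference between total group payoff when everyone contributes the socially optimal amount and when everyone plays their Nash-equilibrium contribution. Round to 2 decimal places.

717.57 dollars

The private return per contributed unit is 0.43 < 1, so contributing 0 is dominant for every player. At the Nash equilibrium everyone keeps their 51, and the group total is 7 × 51 = 357.
Each contributed unit returns 3.010 to the group as a whole (0.43 to each of 7 players), which exceeds 1, so the social optimum is full contribution: group total = 3.010 × 357 = 1074.57.
Efficiency loss = 1074.57 − 357 = 717.57.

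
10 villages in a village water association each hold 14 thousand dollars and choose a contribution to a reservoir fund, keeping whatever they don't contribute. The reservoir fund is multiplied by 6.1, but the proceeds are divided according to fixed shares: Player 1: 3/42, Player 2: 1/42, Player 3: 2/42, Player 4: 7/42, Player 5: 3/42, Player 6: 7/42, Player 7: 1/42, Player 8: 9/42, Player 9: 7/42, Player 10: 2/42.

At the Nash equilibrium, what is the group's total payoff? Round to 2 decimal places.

Each unit j contributes comes back to j as 6.1 × (j's share), so j prefers to contribute only if that share exceeds 1/6.1 = 0.1639; otherwise keeping the unit dominates.
Player 4, Player 6, Player 8 and Player 9 clear that bar, contributing 14 each; the remaining 6 contribute 0. Total contributed: 56.
The reservoir fund pays out 6.1 × 56 = 341.60 in total (split across the unequal shares, but the aggregate is all that matters for the group sum).
The 6 free-riders keep 14 each, adding 84. Group total = 84 + 341.60 = 425.60.

425.60 thousand dollars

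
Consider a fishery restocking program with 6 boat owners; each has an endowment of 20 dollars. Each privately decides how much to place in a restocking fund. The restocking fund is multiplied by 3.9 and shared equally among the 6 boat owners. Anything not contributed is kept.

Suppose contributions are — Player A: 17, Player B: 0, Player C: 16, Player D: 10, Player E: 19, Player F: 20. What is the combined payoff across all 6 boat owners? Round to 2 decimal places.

Total contributed: 17 + 0 + 16 + 10 + 19 + 20 = 82; total kept: 6 × 20 − 82 = 38.
The restocking fund pays out 3.9 × 82 = 319.80 in aggregate.
Group total = 38 + 319.80 = 357.80.

357.80 dollars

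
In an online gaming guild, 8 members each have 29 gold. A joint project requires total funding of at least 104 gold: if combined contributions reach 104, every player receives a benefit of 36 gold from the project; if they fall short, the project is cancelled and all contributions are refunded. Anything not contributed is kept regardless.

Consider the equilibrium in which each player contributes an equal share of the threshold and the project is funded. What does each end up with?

52 gold

Equal share of the threshold: 104/8 = 13.
At this profile no one gains by cutting their contribution: any cut drops the total below 104, the project is cancelled, contributions are refunded, and the deviator ends with 29, which is less than 29 − 13 + 36 = 52. Contributing more than 13 just wastes the excess. So contributing exactly 13 is a best response.
Each player's payoff: 29 − 13 + 36 = 52.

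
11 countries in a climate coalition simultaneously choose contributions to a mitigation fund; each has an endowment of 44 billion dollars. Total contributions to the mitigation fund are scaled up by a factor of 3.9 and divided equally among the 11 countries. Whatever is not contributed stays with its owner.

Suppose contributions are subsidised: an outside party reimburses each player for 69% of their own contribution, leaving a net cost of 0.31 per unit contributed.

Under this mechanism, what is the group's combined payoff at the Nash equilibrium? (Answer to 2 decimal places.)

2221.56 billion dollars

The effective private return per unit is now (3.9/11) / 0.31 = 1.1437 > 1, so every player's dominant strategy flips to full contribution.
So the Nash equilibrium is full contribution by all 11; the group earns 11 × (44 × 0.69 + 3.9 × 44) = 2221.56.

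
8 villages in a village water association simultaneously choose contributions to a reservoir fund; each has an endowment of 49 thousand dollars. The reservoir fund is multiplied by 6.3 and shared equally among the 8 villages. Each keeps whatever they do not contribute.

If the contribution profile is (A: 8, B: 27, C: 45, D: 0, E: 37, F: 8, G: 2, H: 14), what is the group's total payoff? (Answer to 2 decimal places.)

1139.30 thousand dollars

Total contributed: 8 + 27 + 45 + 0 + 37 + 8 + 2 + 14 = 141; total kept: 8 × 49 − 141 = 251.
The reservoir fund pays out 6.3 × 141 = 888.30 in aggregate.
Group total = 251 + 888.30 = 1139.30.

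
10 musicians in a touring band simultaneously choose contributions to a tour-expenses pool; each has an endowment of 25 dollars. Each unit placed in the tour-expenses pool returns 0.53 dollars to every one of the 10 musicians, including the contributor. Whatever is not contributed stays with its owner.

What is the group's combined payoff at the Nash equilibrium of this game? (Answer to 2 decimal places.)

250.00 dollars

The private return per contributed unit is 0.53 < 1, so contributing 0 is dominant for every player. At the Nash equilibrium everyone keeps their 25, and the group total is 10 × 25 = 250.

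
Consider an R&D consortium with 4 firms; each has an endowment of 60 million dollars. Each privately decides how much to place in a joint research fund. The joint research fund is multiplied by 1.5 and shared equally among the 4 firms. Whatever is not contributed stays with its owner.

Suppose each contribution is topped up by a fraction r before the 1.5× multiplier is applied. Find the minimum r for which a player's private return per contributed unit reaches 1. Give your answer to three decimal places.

With matching at rate r, one contributed unit becomes (1 + r) in the joint research fund and returns 1.5 × (1 + r) / 4 to the contributor.
Setting this equal to 1: 1 + r = 4/1.5 = 2.6667.
So the minimum matching rate is r = 2.6667 − 1 = 1.667.

1.667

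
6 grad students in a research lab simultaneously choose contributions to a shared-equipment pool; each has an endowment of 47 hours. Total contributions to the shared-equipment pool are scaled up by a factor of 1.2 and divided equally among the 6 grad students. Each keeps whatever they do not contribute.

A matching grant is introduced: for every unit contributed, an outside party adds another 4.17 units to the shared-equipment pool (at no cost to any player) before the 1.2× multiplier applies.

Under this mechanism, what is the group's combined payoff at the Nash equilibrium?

1749.53 hours

The effective private return per unit is now 1.2 × 5.17 / 6 = 1.0340 > 1, so every player's dominant strategy flips to full contribution.
So the Nash equilibrium is full contribution by all 6; the group earns 1.2 × 5.17 × 282 = 1749.53.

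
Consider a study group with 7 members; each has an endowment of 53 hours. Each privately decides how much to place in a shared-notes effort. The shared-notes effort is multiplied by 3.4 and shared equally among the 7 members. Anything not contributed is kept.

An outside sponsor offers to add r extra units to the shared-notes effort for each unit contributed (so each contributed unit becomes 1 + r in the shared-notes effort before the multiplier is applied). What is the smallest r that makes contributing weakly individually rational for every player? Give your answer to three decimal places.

1.059

With matching at rate r, one contributed unit becomes (1 + r) in the shared-notes effort and returns 3.4 × (1 + r) / 7 to the contributor.
Setting this equal to 1: 1 + r = 7/3.4 = 2.0588.
So the minimum matching rate is r = 2.0588 − 1 = 1.059.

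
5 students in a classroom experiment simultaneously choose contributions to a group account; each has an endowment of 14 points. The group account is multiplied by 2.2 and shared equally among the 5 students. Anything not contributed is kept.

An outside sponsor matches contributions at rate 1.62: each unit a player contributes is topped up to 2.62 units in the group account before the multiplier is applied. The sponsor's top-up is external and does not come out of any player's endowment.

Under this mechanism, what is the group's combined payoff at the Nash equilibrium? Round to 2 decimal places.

403.48 points

Under the mechanism each unit contributed yields 2.2 × 2.62 / 5 = 1.1528 back to its contributor per unit of net cost, which exceeds 1, making full contribution the dominant choice for everyone.
So the Nash equilibrium is full contribution by all 5; the group earns 2.2 × 2.62 × 70 = 403.48.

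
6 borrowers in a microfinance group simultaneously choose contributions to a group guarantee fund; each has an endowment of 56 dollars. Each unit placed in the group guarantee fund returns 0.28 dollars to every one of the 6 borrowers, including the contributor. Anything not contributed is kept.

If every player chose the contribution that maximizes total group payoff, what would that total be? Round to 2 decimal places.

564.48 dollars

Each contributed unit returns 1.680 to the group as a whole (0.28 to each of 6 players), which exceeds 1, so the social optimum is full contribution: group total = 1.680 × 336 = 564.48.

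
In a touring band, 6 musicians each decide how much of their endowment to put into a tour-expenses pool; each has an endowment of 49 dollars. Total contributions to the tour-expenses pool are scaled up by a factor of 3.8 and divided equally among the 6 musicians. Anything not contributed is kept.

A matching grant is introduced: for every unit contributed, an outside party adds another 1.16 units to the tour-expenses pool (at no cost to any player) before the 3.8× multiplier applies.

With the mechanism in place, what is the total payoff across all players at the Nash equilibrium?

2413.15 dollars

The effective private return per unit is now 3.8 × 2.16 / 6 = 1.3680 > 1, so every player's dominant strategy flips to full contribution.
So the Nash equilibrium is full contribution by all 6; the group earns 3.8 × 2.16 × 294 = 2413.15.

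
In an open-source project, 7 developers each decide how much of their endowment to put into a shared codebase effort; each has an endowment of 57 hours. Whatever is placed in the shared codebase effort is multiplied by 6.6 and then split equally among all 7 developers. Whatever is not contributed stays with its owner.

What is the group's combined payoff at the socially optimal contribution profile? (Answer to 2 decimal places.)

Each contributed unit returns 6.600 to the group as a whole (0.9429 to each of 7 players), which exceeds 1, so the social optimum is full contribution: group total = 6.600 × 399 = 2633.40.

2633.40 hours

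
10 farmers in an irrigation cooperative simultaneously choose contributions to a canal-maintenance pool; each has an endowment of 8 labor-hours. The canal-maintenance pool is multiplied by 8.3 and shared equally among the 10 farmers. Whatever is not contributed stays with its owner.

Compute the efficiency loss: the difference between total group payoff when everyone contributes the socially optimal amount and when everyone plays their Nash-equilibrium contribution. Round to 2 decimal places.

Each contributed unit returns 8.3/10 = 0.8300 to its contributor — below 1 — so contributing 0 is dominant for every player. At the Nash equilibrium everyone keeps their 8, and the group total is 10 × 8 = 80.
Each contributed unit returns 8.300 to the group as a whole (0.8300 to each of 10 players), which exceeds 1, so the social optimum is full contribution: group total = 8.300 × 80 = 664.00.
Efficiency loss = 664.00 − 80 = 584.00.

584.00 labor-hours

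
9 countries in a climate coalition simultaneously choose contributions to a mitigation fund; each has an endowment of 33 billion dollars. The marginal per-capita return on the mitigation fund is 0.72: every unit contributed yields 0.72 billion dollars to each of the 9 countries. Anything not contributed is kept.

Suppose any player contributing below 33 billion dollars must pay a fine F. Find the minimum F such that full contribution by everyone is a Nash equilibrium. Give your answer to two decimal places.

9.24 billion dollars

Given the others contribute fully, the best deviation is to contribute 0 (any partial contribution still incurs the fine and gives up units whose private return 0.72 is below 1).
Deviating from 33 to 0 saves 33 billion dollars but forfeits the deviator's share of the drop in the mitigation fund: 0.72 × 33 = 23.76.
So the deviation gain is 33 − 23.76 = 9.24, and the fine must be at least 9.24 billion dollars to wipe it out.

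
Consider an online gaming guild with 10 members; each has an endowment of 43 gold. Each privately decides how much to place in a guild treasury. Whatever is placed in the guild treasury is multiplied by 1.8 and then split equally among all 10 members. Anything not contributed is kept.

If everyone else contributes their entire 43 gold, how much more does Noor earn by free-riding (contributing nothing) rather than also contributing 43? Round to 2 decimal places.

35.26 gold

Switching from a contribution of 43 to 0 lets Noor keep an extra 43 gold, but lowers the guild treasury by 43, which costs Noor their own share of that drop: 1.8/10 × 43 = 7.74.
Net gain = 43 − 7.74 = 35.26. The private return per contributed unit (0.1800) is below 1, so free-riding is indeed the best response regardless of what the others do.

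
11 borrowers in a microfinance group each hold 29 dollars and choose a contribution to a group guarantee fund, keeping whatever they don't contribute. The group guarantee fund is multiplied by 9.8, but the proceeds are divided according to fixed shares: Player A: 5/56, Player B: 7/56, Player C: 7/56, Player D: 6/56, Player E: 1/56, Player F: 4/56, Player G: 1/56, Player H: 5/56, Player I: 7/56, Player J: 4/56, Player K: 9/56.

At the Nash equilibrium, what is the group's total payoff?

1595.00 dollars

For player j, contributing a unit is worthwhile iff 9.8 × (j's share) ≥ 1, i.e. iff j's share is at least 0.1020.
Player B, Player C, Player D, Player I and Player K clear that bar, contributing 29 each; the remaining 6 contribute 0. Total contributed: 145.
The group guarantee fund pays out 9.8 × 145 = 1421.00 in total (split across the unequal shares, but the aggregate is all that matters for the group sum).
The 6 free-riders keep 29 each, adding 174. Group total = 174 + 1421.00 = 1595.00.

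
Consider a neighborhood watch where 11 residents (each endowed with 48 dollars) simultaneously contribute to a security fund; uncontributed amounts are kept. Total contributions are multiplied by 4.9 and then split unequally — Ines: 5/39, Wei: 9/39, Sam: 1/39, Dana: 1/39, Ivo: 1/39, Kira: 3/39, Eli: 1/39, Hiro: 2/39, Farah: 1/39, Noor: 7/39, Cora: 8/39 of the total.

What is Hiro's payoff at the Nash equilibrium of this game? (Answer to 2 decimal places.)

A player with share s gets back 4.9·s per unit contributed, so full contribution is dominant for anyone with s > 1/4.9 = 0.2041 and zero contribution is dominant for anyone below.
The shares above 0.2041 belong to Wei and Cora, contributing 48 each; the remaining 9 contribute 0. Total contributed: 96.
Hiro keeps 48 and receives 4.9 × 96 × 2/39 = 24.12 from the security fund, for a payoff of 72.12.

72.12 dollars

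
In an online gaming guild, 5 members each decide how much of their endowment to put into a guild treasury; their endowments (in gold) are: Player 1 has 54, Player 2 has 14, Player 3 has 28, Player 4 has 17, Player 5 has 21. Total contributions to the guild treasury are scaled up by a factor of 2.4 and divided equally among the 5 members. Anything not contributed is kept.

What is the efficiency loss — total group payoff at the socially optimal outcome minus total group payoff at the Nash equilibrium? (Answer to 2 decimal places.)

187.60 gold

The private return per contributed unit is 2.4/5 = 0.4800 < 1 for every player regardless of endowment, so the Nash equilibrium is zero contribution and the group total is Σ E_j = 54 + 14 + 28 + 17 + 21 = 134.
Each contributed unit returns 2.400 to the group, so the social optimum is full contribution by everyone: group total = 2.400 × 134 = 321.60.
Efficiency loss = (2.400 − 1) × 134 = 187.60.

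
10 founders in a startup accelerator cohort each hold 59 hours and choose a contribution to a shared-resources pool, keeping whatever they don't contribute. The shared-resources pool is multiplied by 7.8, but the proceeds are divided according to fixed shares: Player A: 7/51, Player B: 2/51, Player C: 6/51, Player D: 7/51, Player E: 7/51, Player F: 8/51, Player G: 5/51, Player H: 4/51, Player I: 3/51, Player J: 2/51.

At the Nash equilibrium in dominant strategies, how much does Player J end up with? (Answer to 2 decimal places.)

A player with share s gets back 7.8·s per unit contributed, so full contribution is dominant for anyone with s > 1/7.8 = 0.1282 and zero contribution is dominant for anyone below.
The shares above 0.1282 belong to Player A, Player D, Player E and Player F, contributing 59 each; the remaining 6 contribute 0. Total contributed: 236.
Player J keeps 59 and receives 7.8 × 236 × 2/51 = 72.19 from the shared-resources pool, for a payoff of 131.19.

131.19 hours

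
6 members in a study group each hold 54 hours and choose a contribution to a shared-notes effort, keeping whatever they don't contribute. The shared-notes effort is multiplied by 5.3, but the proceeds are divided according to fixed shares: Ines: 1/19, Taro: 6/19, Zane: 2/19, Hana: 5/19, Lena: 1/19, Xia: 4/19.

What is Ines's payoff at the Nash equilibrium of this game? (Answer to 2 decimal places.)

99.19 hours

Each unit j contributes comes back to j as 5.3 × (j's share), so j prefers to contribute only if that share exceeds 1/5.3 = 0.1887; otherwise keeping the unit dominates.
The shares above 0.1887 belong to Taro, Hana and Xia, contributing 54 each; the remaining 3 contribute 0. Total contributed: 162.
Ines keeps 54 and receives 5.3 × 162 × 1/19 = 45.19 from the shared-notes effort, for a payoff of 99.19.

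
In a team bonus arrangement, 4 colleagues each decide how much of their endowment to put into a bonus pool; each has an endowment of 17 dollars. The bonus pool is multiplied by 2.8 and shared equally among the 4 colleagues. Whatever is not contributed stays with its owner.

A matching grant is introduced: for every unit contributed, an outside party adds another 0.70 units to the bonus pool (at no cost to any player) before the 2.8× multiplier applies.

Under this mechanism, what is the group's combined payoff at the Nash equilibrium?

Under the mechanism each unit contributed yields 2.8 × 1.70 / 4 = 1.1900 back to its contributor per unit of net cost, which exceeds 1, making full contribution the dominant choice for everyone.
So the Nash equilibrium is full contribution by all 4; the group earns 2.8 × 1.70 × 68 = 323.68.

323.68 dollars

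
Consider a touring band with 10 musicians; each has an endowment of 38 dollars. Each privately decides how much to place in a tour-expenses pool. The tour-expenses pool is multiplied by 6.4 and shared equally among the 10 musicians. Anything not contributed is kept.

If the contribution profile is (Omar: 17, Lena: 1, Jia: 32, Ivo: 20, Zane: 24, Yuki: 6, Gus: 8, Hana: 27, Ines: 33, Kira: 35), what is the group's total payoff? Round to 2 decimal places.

Total contributed: 17 + 1 + 32 + 20 + 24 + 6 + 8 + 27 + 33 + 35 = 203; total kept: 10 × 38 − 203 = 177.
The tour-expenses pool pays out 6.4 × 203 = 1299.20 in aggregate.
Group total = 177 + 1299.20 = 1476.20.

1476.20 dollars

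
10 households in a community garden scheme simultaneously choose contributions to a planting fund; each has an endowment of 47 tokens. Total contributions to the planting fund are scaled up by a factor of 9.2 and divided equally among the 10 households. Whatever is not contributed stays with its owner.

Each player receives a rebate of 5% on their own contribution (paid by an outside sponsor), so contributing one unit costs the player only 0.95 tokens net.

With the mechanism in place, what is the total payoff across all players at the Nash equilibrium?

Even with the mechanism, each unit contributed returns only (9.2/10) / 0.95 = 0.9684 per unit of net cost, so contributing nothing is still dominant.
At the Nash equilibrium no one contributes; group total payoff = 10 × 47 = 470.

470.00 tokens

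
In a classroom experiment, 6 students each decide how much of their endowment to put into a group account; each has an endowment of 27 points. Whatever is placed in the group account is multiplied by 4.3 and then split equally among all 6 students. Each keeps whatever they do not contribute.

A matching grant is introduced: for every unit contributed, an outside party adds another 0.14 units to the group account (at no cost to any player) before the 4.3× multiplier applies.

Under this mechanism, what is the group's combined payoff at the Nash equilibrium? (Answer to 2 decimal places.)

162.00 points

Even with the mechanism, each unit contributed returns only 4.3 × 1.14 / 6 = 0.8170 per unit of net cost, so contributing nothing is still dominant.
Everyone keeps their endowment and the group total is 6 × 27 = 162.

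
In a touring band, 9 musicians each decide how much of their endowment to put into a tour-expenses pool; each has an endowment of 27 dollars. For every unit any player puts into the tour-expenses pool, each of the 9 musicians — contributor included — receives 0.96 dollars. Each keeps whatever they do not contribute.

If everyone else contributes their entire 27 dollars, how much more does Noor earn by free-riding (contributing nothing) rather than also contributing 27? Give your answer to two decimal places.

Switching from a contribution of 27 to 0 lets Noor keep an extra 27 dollars, but lowers the tour-expenses pool by 27, which costs Noor their own share of that drop: 0.96 × 27 = 25.92.
Net gain = 27 − 25.92 = 1.08. The private return per contributed unit (0.96) is below 1, so free-riding is indeed the best response regardless of what the others do.

1.08 dollars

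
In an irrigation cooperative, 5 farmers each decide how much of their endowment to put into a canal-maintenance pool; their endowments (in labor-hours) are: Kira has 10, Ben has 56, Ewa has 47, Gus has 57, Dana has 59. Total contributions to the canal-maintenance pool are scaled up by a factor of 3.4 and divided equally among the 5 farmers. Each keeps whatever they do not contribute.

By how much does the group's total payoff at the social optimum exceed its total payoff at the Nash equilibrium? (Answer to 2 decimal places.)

The private return per contributed unit is 3.4/5 = 0.6800 < 1 for every player regardless of endowment, so the Nash equilibrium is zero contribution and the group total is Σ E_j = 10 + 56 + 47 + 57 + 59 = 229.
Each contributed unit returns 3.400 to the group, so the social optimum is full contribution by everyone: group total = 3.400 × 229 = 778.60.
Efficiency loss = (3.400 − 1) × 229 = 549.60.

549.60 labor-hours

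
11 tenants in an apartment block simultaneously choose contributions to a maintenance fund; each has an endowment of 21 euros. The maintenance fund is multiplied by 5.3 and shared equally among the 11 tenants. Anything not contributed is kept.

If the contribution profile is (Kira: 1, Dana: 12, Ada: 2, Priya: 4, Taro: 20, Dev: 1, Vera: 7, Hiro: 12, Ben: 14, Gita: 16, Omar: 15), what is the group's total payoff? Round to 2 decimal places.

678.20 euros

Total contributed: 1 + 12 + 2 + 4 + 20 + 1 + 7 + 12 + 14 + 16 + 15 = 104; total kept: 11 × 21 − 104 = 127.
The maintenance fund pays out 5.3 × 104 = 551.20 in aggregate.
Group total = 127 + 551.20 = 678.20.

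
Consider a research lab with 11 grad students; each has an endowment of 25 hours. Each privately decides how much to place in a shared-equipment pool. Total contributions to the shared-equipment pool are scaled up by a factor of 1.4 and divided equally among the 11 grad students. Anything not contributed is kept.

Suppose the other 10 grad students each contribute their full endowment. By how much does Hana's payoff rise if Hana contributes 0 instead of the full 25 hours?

Switching from a contribution of 25 to 0 lets Hana keep an extra 25 hours, but lowers the shared-equipment pool by 25, which costs Hana their own share of that drop: 1.4/11 × 25 = 3.18.
Net gain = 25 − 3.18 = 21.82. The private return per contributed unit (0.1273) is below 1, so free-riding is indeed the best response regardless of what the others do.

21.82 hours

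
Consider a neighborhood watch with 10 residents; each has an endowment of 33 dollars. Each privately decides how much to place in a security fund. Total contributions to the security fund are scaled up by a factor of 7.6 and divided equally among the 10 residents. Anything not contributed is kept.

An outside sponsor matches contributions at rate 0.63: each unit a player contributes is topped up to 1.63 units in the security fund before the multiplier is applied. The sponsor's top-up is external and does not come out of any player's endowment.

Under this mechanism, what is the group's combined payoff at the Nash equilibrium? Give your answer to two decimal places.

4088.04 dollars

With the mechanism, a contributed unit returns 7.6 × 1.63 / 10 = 1.2388 per unit of net cost to the contributor — now above 1 — so contributing fully is weakly dominant for every player.
At the Nash equilibrium everyone contributes 33. Group total payoff = 7.6 × 1.63 × 330 = 4088.04.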